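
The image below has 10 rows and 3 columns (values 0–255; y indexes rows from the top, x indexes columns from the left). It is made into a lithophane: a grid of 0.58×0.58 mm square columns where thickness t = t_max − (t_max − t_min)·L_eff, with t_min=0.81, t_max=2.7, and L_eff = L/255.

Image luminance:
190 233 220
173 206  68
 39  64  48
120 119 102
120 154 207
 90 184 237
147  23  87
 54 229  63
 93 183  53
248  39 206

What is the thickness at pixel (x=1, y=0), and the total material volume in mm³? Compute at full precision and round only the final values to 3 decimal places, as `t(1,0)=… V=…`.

t(1,0)=0.973 V=17.278

span = t_max - t_min = 2.7 - 0.81 = 1.890
L(1,0) = 233, L_eff = 233/255 = 0.913725
t(1,0) = 2.7 - 1.890·0.913725 = 0.973
Σt over all 10·3 pixels = 436563/8500 ≈ 51.3603529
V = pitch²·Σt = 0.58²·436563/8500 = 17.278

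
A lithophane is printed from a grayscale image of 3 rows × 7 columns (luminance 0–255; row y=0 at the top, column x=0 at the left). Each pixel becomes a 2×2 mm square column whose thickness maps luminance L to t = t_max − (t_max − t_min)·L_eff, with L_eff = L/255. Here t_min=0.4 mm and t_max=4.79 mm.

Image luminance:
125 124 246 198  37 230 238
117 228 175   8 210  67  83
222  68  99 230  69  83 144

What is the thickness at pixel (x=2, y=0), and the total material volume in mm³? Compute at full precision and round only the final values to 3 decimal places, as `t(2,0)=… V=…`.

span = t_max - t_min = 4.79 - 0.4 = 4.390
L(2,0) = 246, L_eff = 246/255 = 0.964706
t(2,0) = 4.79 - 4.390·0.964706 = 0.555
Σt over all 3·7 pixels = 623803/12750 ≈ 48.9257255
V = pitch²·Σt = 2²·623803/12750 = 195.703

t(2,0)=0.555 V=195.703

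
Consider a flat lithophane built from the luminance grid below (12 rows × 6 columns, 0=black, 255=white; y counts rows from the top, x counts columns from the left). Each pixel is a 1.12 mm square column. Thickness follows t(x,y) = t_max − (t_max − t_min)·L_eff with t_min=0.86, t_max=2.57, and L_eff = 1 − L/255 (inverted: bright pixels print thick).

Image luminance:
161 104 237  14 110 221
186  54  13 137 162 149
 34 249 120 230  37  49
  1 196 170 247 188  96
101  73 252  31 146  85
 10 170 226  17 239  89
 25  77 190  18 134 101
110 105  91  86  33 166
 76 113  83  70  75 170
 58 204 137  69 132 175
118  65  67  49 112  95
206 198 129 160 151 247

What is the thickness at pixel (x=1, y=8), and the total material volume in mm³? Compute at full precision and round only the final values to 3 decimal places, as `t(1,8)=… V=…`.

t(1,8)=1.618 V=150.847

span = t_max - t_min = 2.57 - 0.86 = 1.710
L(1,8) = 113, L_eff = 1 - 113/255 = 0.556863 (inverted)
t(1,8) = 2.57 - 1.710·0.556863 = 1.618
Σt over all 12·6 pixels = 1022163/8500 ≈ 120.2544706
V = pitch²·Σt = 1.12²·1022163/8500 = 150.847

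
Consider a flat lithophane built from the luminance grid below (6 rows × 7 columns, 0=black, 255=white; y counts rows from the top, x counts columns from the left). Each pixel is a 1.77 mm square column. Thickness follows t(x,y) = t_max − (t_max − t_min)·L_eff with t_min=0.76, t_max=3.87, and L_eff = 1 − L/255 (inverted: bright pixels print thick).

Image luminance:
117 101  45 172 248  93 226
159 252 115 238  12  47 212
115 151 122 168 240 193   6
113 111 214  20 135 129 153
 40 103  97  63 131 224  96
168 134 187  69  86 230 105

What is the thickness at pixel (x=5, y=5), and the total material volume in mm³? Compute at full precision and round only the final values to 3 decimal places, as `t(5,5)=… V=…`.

t(5,5)=3.565 V=315.501

span = t_max - t_min = 3.87 - 0.76 = 3.110
L(5,5) = 230, L_eff = 1 - 230/255 = 0.098039 (inverted)
t(5,5) = 3.87 - 3.110·0.098039 = 3.565
Σt over all 6·7 pixels = 1712/17 ≈ 100.7058824
V = pitch²·Σt = 1.77²·1712/17 = 315.501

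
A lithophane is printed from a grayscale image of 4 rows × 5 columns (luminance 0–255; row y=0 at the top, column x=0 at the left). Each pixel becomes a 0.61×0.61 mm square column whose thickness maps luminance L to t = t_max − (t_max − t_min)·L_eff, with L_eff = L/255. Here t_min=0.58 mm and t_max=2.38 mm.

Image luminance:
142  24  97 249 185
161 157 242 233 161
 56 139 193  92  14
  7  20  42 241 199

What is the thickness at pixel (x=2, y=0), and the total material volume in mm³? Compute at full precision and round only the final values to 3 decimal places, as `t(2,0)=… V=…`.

span = t_max - t_min = 2.38 - 0.58 = 1.800
L(2,0) = 97, L_eff = 97/255 = 0.380392
t(2,0) = 2.38 - 1.800·0.380392 = 1.695
Σt over all 4·5 pixels = 12268/425 ≈ 28.8658824
V = pitch²·Σt = 0.61²·12268/425 = 10.741

t(2,0)=1.695 V=10.741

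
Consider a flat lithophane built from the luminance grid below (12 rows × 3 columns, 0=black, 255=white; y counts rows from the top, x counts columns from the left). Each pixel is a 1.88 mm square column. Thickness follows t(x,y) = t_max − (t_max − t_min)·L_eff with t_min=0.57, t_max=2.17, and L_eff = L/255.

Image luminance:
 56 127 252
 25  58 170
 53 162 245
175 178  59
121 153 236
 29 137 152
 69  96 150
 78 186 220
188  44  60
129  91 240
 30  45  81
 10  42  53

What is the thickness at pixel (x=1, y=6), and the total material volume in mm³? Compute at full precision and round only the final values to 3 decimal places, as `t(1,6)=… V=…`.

t(1,6)=1.568 V=182.965

span = t_max - t_min = 2.17 - 0.57 = 1.600
L(1,6) = 96, L_eff = 96/255 = 0.376471
t(1,6) = 2.17 - 1.600·0.376471 = 1.568
Σt over all 12·3 pixels = 22001/425 ≈ 51.7670588
V = pitch²·Σt = 1.88²·22001/425 = 182.965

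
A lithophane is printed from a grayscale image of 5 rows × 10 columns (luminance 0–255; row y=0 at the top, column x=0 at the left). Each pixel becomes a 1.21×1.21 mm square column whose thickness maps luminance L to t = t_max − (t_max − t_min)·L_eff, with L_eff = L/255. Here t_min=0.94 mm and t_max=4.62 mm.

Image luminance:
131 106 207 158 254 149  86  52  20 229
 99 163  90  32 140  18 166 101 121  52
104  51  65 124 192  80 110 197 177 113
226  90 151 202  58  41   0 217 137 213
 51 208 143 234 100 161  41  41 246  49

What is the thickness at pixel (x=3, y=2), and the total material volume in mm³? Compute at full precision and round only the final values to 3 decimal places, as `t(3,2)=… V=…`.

t(3,2)=2.831 V=207.292

span = t_max - t_min = 4.62 - 0.94 = 3.680
L(3,2) = 124, L_eff = 124/255 = 0.486275
t(3,2) = 4.62 - 3.680·0.486275 = 2.831
Σt over all 5·10 pixels = 902593/6375 ≈ 141.5832157
V = pitch²·Σt = 1.21²·902593/6375 = 207.292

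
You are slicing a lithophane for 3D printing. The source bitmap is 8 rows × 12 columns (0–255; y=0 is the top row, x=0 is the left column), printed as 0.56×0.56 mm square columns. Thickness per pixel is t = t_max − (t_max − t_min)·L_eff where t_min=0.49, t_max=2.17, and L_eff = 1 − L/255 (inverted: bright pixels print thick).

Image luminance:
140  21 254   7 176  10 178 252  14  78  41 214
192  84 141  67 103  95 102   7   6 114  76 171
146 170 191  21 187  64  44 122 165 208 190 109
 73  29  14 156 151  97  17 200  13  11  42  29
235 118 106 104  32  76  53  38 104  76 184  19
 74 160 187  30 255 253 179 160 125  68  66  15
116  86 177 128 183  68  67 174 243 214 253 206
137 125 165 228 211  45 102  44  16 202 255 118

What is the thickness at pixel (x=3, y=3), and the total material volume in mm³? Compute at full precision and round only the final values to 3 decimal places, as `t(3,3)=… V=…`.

span = t_max - t_min = 2.17 - 0.49 = 1.680
L(3,3) = 156, L_eff = 1 - 156/255 = 0.388235 (inverted)
t(3,3) = 2.17 - 1.680·0.388235 = 1.518
Σt over all 8·12 pixels = 257768/2125 ≈ 121.3025882
V = pitch²·Σt = 0.56²·257768/2125 = 38.040

t(3,3)=1.518 V=38.040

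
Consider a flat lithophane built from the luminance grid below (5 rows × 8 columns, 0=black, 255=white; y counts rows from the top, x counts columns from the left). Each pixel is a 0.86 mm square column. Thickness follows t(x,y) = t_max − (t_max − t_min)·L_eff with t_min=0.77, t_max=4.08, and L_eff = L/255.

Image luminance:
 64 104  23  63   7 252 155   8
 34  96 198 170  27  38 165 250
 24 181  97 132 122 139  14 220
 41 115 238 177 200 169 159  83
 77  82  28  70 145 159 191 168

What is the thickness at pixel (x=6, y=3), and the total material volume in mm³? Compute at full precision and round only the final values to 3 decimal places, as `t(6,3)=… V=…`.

span = t_max - t_min = 4.08 - 0.77 = 3.310
L(6,3) = 159, L_eff = 159/255 = 0.623529
t(6,3) = 4.08 - 3.310·0.623529 = 2.016
Σt over all 5·8 pixels = 522173/5100 ≈ 102.3868627
V = pitch²·Σt = 0.86²·522173/5100 = 75.725

t(6,3)=2.016 V=75.725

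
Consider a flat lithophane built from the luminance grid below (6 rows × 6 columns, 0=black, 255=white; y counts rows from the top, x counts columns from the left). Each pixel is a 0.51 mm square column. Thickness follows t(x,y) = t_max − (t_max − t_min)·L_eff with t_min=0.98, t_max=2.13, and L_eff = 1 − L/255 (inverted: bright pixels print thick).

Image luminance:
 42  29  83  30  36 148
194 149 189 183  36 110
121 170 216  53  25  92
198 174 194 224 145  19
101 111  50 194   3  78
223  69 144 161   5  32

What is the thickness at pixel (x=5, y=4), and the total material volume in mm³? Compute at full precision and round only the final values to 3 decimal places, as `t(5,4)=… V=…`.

span = t_max - t_min = 2.13 - 0.98 = 1.150
L(5,4) = 78, L_eff = 1 - 78/255 = 0.694118 (inverted)
t(5,4) = 2.13 - 1.150·0.694118 = 1.332
Σt over all 6·6 pixels = 272641/5100 ≈ 53.4590196
V = pitch²·Σt = 0.51²·272641/5100 = 13.905

t(5,4)=1.332 V=13.905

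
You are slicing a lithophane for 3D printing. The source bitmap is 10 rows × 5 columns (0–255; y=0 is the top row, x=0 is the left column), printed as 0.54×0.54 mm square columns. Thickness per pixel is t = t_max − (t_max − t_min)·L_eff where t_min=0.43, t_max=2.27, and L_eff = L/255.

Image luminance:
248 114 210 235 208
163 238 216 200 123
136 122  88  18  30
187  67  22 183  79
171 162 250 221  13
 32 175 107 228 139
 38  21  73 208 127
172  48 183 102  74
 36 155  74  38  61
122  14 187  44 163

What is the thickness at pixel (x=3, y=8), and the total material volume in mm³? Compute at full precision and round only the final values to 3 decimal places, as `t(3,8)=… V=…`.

span = t_max - t_min = 2.27 - 0.43 = 1.840
L(3,8) = 38, L_eff = 38/255 = 0.149020
t(3,8) = 2.27 - 1.840·0.149020 = 1.996
Σt over all 10·5 pixels = 34609/510 ≈ 67.8607843
V = pitch²·Σt = 0.54²·34609/510 = 19.788

t(3,8)=1.996 V=19.788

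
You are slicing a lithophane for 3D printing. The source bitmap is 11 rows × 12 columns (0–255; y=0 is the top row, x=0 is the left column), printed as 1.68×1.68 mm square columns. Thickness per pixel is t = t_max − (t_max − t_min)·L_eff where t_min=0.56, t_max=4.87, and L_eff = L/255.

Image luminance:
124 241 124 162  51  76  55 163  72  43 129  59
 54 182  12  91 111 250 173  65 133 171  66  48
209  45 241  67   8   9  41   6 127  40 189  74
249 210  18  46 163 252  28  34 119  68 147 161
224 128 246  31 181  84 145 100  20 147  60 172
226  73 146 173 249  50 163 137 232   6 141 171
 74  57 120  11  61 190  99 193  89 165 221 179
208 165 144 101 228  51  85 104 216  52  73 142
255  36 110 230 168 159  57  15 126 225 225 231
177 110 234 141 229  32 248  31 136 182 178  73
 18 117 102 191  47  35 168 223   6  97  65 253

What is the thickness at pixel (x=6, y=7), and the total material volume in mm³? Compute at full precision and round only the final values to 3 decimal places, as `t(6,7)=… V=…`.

t(6,7)=3.433 V=1028.713

span = t_max - t_min = 4.87 - 0.56 = 4.310
L(6,7) = 85, L_eff = 85/255 = 0.333333
t(6,7) = 4.87 - 4.310·0.333333 = 3.433
Σt over all 11·12 pixels = 9294281/25500 ≈ 364.4816078
V = pitch²·Σt = 1.68²·9294281/25500 = 1028.713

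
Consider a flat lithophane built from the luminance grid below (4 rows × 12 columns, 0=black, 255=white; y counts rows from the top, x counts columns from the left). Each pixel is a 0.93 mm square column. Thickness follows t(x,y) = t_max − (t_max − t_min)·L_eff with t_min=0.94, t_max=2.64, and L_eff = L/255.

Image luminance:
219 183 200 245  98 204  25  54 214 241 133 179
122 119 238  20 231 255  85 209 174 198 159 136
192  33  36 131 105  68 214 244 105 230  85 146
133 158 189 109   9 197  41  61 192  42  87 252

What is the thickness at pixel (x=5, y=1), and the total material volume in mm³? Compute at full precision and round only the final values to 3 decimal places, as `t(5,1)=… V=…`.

span = t_max - t_min = 2.64 - 0.94 = 1.700
L(5,1) = 255, L_eff = 255/255 = 1.000000
t(5,1) = 2.64 - 1.700·1.000000 = 0.940
Σt over all 4·12 pixels = 6004/75 ≈ 80.0533333
V = pitch²·Σt = 0.93²·6004/75 = 69.238

t(5,1)=0.940 V=69.238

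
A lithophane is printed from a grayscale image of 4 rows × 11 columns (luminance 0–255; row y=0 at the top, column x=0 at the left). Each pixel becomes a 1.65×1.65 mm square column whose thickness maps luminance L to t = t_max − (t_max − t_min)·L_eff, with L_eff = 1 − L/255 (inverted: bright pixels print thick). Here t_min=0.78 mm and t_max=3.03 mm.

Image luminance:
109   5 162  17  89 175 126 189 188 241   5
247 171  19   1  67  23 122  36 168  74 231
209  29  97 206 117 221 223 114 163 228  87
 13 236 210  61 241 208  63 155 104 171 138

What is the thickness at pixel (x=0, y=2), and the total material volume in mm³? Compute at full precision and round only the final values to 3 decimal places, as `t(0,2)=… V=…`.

span = t_max - t_min = 3.03 - 0.78 = 2.250
L(0,2) = 209, L_eff = 1 - 209/255 = 0.180392 (inverted)
t(0,2) = 3.03 - 2.250·0.180392 = 2.624
Σt over all 4·11 pixels = 144729/1700 ≈ 85.1347059
V = pitch²·Σt = 1.65²·144729/1700 = 231.779

t(0,2)=2.624 V=231.779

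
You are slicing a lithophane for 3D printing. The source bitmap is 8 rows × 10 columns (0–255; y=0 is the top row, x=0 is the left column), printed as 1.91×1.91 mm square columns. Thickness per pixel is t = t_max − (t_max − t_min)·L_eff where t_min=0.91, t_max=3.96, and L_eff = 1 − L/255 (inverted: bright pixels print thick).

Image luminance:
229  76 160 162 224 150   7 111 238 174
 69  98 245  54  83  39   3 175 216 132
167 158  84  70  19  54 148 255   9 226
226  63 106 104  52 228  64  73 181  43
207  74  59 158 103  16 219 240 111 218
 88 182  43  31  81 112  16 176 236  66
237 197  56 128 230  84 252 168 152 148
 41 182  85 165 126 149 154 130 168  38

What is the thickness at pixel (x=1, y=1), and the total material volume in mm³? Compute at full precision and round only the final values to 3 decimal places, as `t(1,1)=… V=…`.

t(1,1)=2.082 V=715.057

span = t_max - t_min = 3.96 - 0.91 = 3.050
L(1,1) = 98, L_eff = 1 - 98/255 = 0.615686 (inverted)
t(1,1) = 3.96 - 3.050·0.615686 = 2.082
Σt over all 8·10 pixels = 999641/5100 ≈ 196.0080392
V = pitch²·Σt = 1.91²·999641/5100 = 715.057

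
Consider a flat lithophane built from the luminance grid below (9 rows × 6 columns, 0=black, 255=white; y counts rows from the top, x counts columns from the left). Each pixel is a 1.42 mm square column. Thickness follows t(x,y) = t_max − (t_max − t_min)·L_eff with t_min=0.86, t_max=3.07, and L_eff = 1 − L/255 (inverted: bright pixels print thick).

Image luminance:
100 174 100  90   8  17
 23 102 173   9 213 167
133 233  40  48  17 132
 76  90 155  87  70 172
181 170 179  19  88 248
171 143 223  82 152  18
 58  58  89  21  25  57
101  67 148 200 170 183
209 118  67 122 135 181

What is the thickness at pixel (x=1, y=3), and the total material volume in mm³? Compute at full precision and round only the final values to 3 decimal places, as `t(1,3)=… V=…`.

t(1,3)=1.640 V=200.452

span = t_max - t_min = 3.07 - 0.86 = 2.210
L(1,3) = 90, L_eff = 1 - 90/255 = 0.647059 (inverted)
t(1,3) = 3.07 - 2.210·0.647059 = 1.640
Σt over all 9·6 pixels = 37279/375 ≈ 99.4106667
V = pitch²·Σt = 1.42²·37279/375 = 200.452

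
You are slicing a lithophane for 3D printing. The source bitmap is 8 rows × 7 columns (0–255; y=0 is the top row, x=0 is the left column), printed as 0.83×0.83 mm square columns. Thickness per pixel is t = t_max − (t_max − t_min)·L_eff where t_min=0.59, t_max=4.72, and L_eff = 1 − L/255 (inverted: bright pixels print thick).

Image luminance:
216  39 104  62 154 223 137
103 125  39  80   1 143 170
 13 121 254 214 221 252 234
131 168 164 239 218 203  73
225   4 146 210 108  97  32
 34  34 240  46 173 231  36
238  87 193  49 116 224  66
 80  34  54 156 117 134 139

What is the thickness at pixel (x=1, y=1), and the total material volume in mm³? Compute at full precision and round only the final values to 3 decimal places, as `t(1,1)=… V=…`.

t(1,1)=2.615 V=105.371

span = t_max - t_min = 4.72 - 0.59 = 4.130
L(1,1) = 125, L_eff = 1 - 125/255 = 0.509804 (inverted)
t(1,1) = 4.72 - 4.130·0.509804 = 2.615
Σt over all 8·7 pixels = 325031/2125 ≈ 152.9557647
V = pitch²·Σt = 0.83²·325031/2125 = 105.371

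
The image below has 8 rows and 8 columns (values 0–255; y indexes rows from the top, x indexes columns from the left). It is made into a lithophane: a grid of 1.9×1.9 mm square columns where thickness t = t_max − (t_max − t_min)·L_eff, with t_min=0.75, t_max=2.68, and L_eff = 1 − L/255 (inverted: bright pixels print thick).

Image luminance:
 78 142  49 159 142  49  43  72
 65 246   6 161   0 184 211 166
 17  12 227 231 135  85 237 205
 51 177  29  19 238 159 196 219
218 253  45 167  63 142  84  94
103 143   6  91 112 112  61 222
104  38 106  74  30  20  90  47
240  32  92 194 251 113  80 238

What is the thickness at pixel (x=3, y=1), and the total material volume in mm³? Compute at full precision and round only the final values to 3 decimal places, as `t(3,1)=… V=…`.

span = t_max - t_min = 2.68 - 0.75 = 1.930
L(3,1) = 161, L_eff = 1 - 161/255 = 0.368627 (inverted)
t(3,1) = 2.68 - 1.930·0.368627 = 1.969
Σt over all 8·8 pixels = 108211/1020 ≈ 106.0892157
V = pitch²·Σt = 1.9²·108211/1020 = 382.982

t(3,1)=1.969 V=382.982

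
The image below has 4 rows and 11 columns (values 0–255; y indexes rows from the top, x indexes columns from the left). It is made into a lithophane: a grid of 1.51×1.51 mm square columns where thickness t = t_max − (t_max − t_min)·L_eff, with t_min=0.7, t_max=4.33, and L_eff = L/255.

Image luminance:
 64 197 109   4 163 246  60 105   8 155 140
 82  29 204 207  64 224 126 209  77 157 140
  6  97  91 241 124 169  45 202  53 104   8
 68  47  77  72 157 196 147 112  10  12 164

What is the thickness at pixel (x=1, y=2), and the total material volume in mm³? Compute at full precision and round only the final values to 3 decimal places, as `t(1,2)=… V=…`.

t(1,2)=2.949 V=273.024

span = t_max - t_min = 4.33 - 0.7 = 3.630
L(1,2) = 97, L_eff = 97/255 = 0.380392
t(1,2) = 4.33 - 3.630·0.380392 = 2.949
Σt over all 4·11 pixels = 254452/2125 ≈ 119.7421176
V = pitch²·Σt = 1.51²·254452/2125 = 273.024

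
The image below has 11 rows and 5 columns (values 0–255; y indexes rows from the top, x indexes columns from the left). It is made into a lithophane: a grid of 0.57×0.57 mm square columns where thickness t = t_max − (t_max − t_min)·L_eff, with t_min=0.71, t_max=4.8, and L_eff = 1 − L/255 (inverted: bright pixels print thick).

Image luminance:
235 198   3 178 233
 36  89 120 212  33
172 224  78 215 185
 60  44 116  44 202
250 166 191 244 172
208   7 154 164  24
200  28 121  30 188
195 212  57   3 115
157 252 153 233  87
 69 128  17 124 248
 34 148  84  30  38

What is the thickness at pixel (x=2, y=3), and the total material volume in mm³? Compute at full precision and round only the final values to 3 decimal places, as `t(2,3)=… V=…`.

span = t_max - t_min = 4.8 - 0.71 = 4.090
L(2,3) = 116, L_eff = 1 - 116/255 = 0.545098 (inverted)
t(2,3) = 4.8 - 4.090·0.545098 = 2.571
Σt over all 11·5 pixels = 231991/1500 ≈ 154.6606667
V = pitch²·Σt = 0.57²·231991/1500 = 50.249

t(2,3)=2.571 V=50.249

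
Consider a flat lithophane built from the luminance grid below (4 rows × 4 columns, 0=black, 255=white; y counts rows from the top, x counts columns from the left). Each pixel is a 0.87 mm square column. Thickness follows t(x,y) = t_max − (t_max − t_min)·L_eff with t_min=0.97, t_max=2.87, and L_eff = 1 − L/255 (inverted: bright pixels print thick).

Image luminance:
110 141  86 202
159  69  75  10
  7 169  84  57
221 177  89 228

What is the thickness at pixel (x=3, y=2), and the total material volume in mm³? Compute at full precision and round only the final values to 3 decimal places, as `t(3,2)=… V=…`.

t(3,2)=1.395 V=22.372

span = t_max - t_min = 2.87 - 0.97 = 1.900
L(3,2) = 57, L_eff = 1 - 57/255 = 0.776471 (inverted)
t(3,2) = 2.87 - 1.900·0.776471 = 1.395
Σt over all 4·4 pixels = 12562/425 ≈ 29.5576471
V = pitch²·Σt = 0.87²·12562/425 = 22.372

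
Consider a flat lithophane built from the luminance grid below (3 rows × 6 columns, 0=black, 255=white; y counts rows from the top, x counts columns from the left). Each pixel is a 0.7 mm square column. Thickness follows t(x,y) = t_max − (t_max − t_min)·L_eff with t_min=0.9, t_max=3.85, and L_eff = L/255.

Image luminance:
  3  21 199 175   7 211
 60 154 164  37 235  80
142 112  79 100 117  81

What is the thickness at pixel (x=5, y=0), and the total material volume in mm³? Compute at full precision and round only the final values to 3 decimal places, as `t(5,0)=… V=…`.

span = t_max - t_min = 3.85 - 0.9 = 2.950
L(5,0) = 211, L_eff = 211/255 = 0.827451
t(5,0) = 3.85 - 2.950·0.827451 = 1.409
Σt over all 3·6 pixels = 78929/1700 ≈ 46.4288235
V = pitch²·Σt = 0.7²·78929/1700 = 22.750

t(5,0)=1.409 V=22.750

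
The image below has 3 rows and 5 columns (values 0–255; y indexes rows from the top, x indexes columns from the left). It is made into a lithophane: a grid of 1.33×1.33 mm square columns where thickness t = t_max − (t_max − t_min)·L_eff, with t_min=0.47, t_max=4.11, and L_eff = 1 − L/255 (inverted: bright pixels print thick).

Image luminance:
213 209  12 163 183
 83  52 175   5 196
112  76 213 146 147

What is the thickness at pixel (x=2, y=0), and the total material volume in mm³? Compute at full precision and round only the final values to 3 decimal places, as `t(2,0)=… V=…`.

span = t_max - t_min = 4.11 - 0.47 = 3.640
L(2,0) = 12, L_eff = 1 - 12/255 = 0.952941 (inverted)
t(2,0) = 4.11 - 3.640·0.952941 = 0.641
Σt over all 3·5 pixels = 180463/5100 ≈ 35.3849020
V = pitch²·Σt = 1.33²·180463/5100 = 62.592

t(2,0)=0.641 V=62.592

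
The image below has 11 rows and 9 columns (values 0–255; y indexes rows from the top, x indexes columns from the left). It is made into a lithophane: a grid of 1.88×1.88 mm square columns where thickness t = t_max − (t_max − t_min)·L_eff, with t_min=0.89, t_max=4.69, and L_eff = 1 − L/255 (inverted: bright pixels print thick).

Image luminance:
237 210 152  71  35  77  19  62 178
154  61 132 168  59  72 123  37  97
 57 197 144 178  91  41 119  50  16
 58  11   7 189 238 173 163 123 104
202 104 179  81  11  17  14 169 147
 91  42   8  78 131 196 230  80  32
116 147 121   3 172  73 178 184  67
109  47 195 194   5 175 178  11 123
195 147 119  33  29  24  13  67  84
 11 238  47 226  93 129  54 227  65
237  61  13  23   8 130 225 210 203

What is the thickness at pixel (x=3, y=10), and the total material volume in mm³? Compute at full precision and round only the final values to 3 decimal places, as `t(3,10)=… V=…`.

t(3,10)=1.233 V=876.244

span = t_max - t_min = 4.69 - 0.89 = 3.800
L(3,10) = 23, L_eff = 1 - 23/255 = 0.909804 (inverted)
t(3,10) = 4.69 - 3.800·0.909804 = 1.233
Σt over all 11·9 pixels = 252877/1020 ≈ 247.9186275
V = pitch²·Σt = 1.88²·252877/1020 = 876.244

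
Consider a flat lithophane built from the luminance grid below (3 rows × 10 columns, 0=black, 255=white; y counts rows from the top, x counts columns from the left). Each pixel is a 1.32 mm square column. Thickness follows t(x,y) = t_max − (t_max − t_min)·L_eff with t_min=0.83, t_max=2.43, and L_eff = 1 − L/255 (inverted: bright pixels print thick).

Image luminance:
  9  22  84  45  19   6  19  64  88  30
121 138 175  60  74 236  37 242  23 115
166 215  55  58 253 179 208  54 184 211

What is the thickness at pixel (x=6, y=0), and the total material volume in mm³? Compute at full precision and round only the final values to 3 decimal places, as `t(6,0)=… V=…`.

span = t_max - t_min = 2.43 - 0.83 = 1.600
L(6,0) = 19, L_eff = 1 - 19/255 = 0.925490 (inverted)
t(6,0) = 2.43 - 1.600·0.925490 = 0.949
Σt over all 3·10 pixels = 22907/510 ≈ 44.9156863
V = pitch²·Σt = 1.32²·22907/510 = 78.261

t(6,0)=0.949 V=78.261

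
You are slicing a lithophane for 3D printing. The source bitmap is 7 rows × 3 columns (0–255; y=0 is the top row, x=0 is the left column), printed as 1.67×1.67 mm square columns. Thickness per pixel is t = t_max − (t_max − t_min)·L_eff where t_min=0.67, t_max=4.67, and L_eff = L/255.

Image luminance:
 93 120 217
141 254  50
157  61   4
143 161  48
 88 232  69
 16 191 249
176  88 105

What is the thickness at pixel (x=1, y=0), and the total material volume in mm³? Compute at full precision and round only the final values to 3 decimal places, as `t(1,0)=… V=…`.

t(1,0)=2.788 V=157.008

span = t_max - t_min = 4.67 - 0.67 = 4.000
L(1,0) = 120, L_eff = 120/255 = 0.470588
t(1,0) = 4.67 - 4.000·0.470588 = 2.788
Σt over all 7·3 pixels = 287117/5100 ≈ 56.2974510
V = pitch²·Σt = 1.67²·287117/5100 = 157.008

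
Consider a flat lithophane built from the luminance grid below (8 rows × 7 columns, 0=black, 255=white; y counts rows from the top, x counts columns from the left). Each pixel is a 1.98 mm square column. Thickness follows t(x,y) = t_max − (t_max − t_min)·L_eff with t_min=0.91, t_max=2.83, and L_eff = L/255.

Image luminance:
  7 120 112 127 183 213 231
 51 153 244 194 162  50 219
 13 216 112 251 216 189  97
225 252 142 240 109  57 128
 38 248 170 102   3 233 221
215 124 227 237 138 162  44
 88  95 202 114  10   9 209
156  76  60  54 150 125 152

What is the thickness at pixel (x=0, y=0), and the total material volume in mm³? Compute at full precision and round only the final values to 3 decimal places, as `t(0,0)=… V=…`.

t(0,0)=2.777 V=385.897

span = t_max - t_min = 2.83 - 0.91 = 1.920
L(0,0) = 7, L_eff = 7/255 = 0.027451
t(0,0) = 2.83 - 1.920·0.027451 = 2.777
Σt over all 8·7 pixels = 41834/425 ≈ 98.4329412
V = pitch²·Σt = 1.98²·41834/425 = 385.897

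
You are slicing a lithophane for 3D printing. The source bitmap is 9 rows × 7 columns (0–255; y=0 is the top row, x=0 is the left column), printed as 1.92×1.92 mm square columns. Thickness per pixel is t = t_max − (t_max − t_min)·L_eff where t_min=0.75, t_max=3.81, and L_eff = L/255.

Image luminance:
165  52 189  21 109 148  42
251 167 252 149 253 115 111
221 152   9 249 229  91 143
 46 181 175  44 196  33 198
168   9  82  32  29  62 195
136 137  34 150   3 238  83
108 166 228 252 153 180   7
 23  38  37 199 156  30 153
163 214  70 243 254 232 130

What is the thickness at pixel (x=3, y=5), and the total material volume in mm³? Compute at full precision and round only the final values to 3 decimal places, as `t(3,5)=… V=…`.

t(3,5)=2.010 V=513.921

span = t_max - t_min = 3.81 - 0.75 = 3.060
L(3,5) = 150, L_eff = 150/255 = 0.588235
t(3,5) = 3.81 - 3.060·0.588235 = 2.010
Σt over all 9·7 pixels = 139.41
V = pitch²·Σt = 1.92²·139.41 = 513.921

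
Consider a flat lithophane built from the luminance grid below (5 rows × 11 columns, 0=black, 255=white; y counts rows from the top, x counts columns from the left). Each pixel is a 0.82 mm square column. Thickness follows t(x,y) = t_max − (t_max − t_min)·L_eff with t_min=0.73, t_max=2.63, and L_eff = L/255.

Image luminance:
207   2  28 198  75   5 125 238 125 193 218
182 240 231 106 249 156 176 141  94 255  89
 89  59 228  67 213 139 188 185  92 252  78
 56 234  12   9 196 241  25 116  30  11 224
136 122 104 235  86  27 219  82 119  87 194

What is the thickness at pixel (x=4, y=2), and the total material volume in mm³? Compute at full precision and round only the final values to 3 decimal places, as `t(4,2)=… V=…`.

span = t_max - t_min = 2.63 - 0.73 = 1.900
L(4,2) = 213, L_eff = 213/255 = 0.835294
t(4,2) = 2.63 - 1.900·0.835294 = 1.043
Σt over all 5·11 pixels = 151057/1700 ≈ 88.8570588
V = pitch²·Σt = 0.82²·151057/1700 = 59.747

t(4,2)=1.043 V=59.747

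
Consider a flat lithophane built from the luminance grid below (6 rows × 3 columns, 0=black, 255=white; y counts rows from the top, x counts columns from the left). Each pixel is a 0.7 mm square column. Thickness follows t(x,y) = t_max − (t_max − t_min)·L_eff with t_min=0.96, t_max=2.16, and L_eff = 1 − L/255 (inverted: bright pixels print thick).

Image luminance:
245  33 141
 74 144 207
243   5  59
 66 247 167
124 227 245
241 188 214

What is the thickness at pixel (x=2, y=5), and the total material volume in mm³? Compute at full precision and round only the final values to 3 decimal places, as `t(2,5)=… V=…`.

t(2,5)=1.967 V=15.085

span = t_max - t_min = 2.16 - 0.96 = 1.200
L(2,5) = 214, L_eff = 1 - 214/255 = 0.160784 (inverted)
t(2,5) = 2.16 - 1.200·0.160784 = 1.967
Σt over all 6·3 pixels = 13084/425 ≈ 30.7858824
V = pitch²·Σt = 0.7²·13084/425 = 15.085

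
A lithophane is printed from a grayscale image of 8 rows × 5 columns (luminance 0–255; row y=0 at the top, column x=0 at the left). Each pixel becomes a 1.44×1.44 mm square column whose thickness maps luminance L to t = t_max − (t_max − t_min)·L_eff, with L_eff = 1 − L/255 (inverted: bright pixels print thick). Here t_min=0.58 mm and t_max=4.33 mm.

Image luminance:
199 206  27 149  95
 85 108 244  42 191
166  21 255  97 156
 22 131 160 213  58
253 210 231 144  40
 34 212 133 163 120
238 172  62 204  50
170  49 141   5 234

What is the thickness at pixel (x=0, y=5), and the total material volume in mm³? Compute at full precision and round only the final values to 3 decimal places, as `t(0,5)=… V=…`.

span = t_max - t_min = 4.33 - 0.58 = 3.750
L(0,5) = 34, L_eff = 1 - 34/255 = 0.866667 (inverted)
t(0,5) = 4.33 - 3.750·0.866667 = 1.080
Σt over all 8·5 pixels = 17669/170 ≈ 103.9352941
V = pitch²·Σt = 1.44²·17669/170 = 215.520

t(0,5)=1.080 V=215.520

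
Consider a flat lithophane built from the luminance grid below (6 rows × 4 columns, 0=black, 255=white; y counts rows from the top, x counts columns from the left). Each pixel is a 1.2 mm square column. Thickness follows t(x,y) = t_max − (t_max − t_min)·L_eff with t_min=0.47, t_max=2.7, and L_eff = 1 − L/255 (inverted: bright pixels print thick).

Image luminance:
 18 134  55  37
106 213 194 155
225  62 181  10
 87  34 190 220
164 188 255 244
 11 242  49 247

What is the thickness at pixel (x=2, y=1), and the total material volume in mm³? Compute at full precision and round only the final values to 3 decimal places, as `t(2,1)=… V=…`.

t(2,1)=2.167 V=58.064

span = t_max - t_min = 2.7 - 0.47 = 2.230
L(2,1) = 194, L_eff = 1 - 194/255 = 0.239216 (inverted)
t(2,1) = 2.7 - 2.230·0.239216 = 2.167
Σt over all 6·4 pixels = 342741/8500 ≈ 40.3224706
V = pitch²·Σt = 1.2²·342741/8500 = 58.064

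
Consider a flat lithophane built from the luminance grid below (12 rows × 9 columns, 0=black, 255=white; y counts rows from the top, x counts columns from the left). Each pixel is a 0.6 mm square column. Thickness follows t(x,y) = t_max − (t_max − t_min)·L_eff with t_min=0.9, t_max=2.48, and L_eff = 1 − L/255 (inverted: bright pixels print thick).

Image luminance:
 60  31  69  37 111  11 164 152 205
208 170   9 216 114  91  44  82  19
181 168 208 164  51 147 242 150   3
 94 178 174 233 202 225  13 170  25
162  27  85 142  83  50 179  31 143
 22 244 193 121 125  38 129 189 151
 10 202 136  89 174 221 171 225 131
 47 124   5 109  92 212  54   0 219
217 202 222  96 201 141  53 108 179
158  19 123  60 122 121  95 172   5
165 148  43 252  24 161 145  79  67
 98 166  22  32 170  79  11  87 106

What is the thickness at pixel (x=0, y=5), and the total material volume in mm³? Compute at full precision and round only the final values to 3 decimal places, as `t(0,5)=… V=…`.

t(0,5)=1.036 V=63.778

span = t_max - t_min = 2.48 - 0.9 = 1.580
L(0,5) = 22, L_eff = 1 - 22/255 = 0.913725 (inverted)
t(0,5) = 2.48 - 1.580·0.913725 = 1.036
Σt over all 12·9 pixels = 451759/2550 ≈ 177.1603922
V = pitch²·Σt = 0.6²·451759/2550 = 63.778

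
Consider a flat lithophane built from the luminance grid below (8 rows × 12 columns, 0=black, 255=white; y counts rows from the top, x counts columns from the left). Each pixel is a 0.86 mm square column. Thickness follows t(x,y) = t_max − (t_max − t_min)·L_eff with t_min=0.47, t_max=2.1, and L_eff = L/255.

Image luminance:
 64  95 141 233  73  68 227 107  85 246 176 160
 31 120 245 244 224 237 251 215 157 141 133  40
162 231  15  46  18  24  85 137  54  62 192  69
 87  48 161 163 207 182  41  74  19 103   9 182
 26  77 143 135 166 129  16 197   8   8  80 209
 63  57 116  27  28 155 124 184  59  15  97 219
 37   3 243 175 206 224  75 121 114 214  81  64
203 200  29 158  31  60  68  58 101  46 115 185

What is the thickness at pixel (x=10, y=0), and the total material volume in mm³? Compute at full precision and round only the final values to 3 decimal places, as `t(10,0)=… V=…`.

span = t_max - t_min = 2.1 - 0.47 = 1.630
L(10,0) = 176, L_eff = 176/255 = 0.690196
t(10,0) = 2.1 - 1.630·0.690196 = 0.975
Σt over all 8·12 pixels = 3309821/25500 ≈ 129.7969020
V = pitch²·Σt = 0.86²·3309821/25500 = 95.998

t(10,0)=0.975 V=95.998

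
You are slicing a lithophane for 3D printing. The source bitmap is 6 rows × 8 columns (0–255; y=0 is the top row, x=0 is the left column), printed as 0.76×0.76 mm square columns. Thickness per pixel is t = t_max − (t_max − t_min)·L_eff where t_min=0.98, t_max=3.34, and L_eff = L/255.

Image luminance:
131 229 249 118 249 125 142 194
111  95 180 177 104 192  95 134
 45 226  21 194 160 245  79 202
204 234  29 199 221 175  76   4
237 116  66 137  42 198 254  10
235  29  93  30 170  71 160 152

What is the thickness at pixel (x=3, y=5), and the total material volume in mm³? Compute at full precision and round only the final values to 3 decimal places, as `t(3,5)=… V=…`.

t(3,5)=3.062 V=56.042

span = t_max - t_min = 3.34 - 0.98 = 2.360
L(3,5) = 30, L_eff = 30/255 = 0.117647
t(3,5) = 3.34 - 2.360·0.117647 = 3.062
Σt over all 6·8 pixels = 618539/6375 ≈ 97.0257255
V = pitch²·Σt = 0.76²·618539/6375 = 56.042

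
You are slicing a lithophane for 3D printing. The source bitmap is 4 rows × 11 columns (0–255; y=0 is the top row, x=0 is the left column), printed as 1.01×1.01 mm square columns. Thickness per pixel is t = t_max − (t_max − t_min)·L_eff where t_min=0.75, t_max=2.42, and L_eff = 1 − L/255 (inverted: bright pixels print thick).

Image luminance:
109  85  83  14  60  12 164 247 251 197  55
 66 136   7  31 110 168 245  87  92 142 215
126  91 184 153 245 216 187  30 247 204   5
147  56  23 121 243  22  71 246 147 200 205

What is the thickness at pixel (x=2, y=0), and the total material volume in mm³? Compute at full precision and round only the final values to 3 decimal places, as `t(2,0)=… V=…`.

t(2,0)=1.294 V=72.044

span = t_max - t_min = 2.42 - 0.75 = 1.670
L(2,0) = 83, L_eff = 1 - 83/255 = 0.674510 (inverted)
t(2,0) = 2.42 - 1.670·0.674510 = 1.294
Σt over all 4·11 pixels = 120061/1700 ≈ 70.6241176
V = pitch²·Σt = 1.01²·120061/1700 = 72.044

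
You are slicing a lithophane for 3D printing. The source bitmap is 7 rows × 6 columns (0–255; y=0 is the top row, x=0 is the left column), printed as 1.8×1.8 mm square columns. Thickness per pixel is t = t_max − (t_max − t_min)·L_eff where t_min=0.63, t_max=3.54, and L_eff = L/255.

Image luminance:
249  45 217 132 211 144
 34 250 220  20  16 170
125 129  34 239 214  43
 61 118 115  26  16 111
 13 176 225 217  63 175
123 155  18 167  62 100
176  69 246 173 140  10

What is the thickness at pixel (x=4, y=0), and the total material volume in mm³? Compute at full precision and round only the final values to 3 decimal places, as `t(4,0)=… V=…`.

t(4,0)=1.132 V=287.720

span = t_max - t_min = 3.54 - 0.63 = 2.910
L(4,0) = 211, L_eff = 211/255 = 0.827451
t(4,0) = 3.54 - 2.910·0.827451 = 1.132
Σt over all 7·6 pixels = 754821/8500 ≈ 88.8024706
V = pitch²·Σt = 1.8²·754821/8500 = 287.720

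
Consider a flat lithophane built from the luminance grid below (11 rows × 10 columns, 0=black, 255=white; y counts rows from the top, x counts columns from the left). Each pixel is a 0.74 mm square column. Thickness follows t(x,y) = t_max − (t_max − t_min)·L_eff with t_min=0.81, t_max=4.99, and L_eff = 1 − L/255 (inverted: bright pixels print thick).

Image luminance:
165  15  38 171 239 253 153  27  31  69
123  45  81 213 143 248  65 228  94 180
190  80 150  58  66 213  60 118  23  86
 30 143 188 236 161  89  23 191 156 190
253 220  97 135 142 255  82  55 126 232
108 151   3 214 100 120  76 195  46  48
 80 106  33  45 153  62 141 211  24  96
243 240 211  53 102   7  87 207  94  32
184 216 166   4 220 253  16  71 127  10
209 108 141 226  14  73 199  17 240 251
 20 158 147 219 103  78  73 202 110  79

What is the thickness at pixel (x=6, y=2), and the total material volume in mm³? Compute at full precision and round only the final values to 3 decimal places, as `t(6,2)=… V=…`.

span = t_max - t_min = 4.99 - 0.81 = 4.180
L(6,2) = 60, L_eff = 1 - 60/255 = 0.764706 (inverted)
t(6,2) = 4.99 - 4.180·0.764706 = 1.794
Σt over all 11·10 pixels = 671814/2125 ≈ 316.1477647
V = pitch²·Σt = 0.74²·671814/2125 = 173.123

t(6,2)=1.794 V=173.123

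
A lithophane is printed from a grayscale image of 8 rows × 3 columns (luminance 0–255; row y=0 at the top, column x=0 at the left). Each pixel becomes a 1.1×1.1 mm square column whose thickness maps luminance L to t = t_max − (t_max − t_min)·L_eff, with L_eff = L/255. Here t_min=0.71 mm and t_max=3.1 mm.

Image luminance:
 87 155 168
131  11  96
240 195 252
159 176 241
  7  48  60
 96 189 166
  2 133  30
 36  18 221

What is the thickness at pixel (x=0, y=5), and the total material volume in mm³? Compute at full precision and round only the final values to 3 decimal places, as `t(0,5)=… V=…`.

span = t_max - t_min = 3.1 - 0.71 = 2.390
L(0,5) = 96, L_eff = 96/255 = 0.376471
t(0,5) = 3.1 - 2.390·0.376471 = 2.200
Σt over all 8·3 pixels = 1200037/25500 ≈ 47.0602745
V = pitch²·Σt = 1.1²·1200037/25500 = 56.943

t(0,5)=2.200 V=56.943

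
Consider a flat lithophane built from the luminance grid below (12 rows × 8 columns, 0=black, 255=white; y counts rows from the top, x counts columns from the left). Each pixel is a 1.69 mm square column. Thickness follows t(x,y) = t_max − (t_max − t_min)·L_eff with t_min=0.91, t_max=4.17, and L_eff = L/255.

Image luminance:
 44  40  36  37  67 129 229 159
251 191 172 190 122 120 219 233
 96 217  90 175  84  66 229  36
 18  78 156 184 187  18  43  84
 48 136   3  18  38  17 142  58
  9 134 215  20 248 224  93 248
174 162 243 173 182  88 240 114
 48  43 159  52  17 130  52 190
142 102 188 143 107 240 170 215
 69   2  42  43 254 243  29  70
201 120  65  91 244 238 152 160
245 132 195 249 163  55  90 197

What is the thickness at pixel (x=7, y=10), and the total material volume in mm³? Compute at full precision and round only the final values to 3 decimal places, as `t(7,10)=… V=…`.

span = t_max - t_min = 4.17 - 0.91 = 3.260
L(7,10) = 160, L_eff = 160/255 = 0.627451
t(7,10) = 4.17 - 3.260·0.627451 = 2.125
Σt over all 12·8 pixels = 1543559/6375 ≈ 242.1269020
V = pitch²·Σt = 1.69²·1543559/6375 = 691.539

t(7,10)=2.125 V=691.539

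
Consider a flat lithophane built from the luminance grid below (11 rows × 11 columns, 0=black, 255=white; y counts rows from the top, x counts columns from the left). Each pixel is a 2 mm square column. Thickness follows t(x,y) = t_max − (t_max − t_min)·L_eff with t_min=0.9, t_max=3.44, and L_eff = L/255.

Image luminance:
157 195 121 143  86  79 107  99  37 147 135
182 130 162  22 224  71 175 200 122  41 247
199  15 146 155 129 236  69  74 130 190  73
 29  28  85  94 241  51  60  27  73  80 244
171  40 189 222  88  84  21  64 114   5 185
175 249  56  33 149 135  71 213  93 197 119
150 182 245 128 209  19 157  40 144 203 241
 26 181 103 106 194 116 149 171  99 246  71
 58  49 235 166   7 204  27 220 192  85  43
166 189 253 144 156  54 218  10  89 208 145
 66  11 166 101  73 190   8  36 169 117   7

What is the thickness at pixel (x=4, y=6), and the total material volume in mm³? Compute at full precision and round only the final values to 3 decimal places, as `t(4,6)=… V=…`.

span = t_max - t_min = 3.44 - 0.9 = 2.540
L(4,6) = 209, L_eff = 209/255 = 0.819608
t(4,6) = 3.44 - 2.540·0.819608 = 1.358
Σt over all 11·11 pixels = 679777/2550 ≈ 266.5792157
V = pitch²·Σt = 2²·679777/2550 = 1066.317

t(4,6)=1.358 V=1066.317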